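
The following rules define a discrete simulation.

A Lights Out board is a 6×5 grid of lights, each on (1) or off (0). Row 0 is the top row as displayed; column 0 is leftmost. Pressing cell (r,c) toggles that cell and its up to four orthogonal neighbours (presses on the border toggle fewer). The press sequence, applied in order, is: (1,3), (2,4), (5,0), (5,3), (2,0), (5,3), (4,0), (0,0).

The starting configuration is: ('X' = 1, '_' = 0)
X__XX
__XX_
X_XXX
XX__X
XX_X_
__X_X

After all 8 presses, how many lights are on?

[0] X__XX
__XX_
X_XXX
XX__X
XX_X_
__X_X
[1] X___X
____X
X_X_X
XX__X
XX_X_
__X_X
[2] X___X
_____
X_XX_
XX___
XX_X_
__X_X
[3] X___X
_____
X_XX_
XX___
_X_X_
XXX_X
[4] X___X
_____
X_XX_
XX___
_X___
XX_X_
[5] X___X
X____
_XXX_
_X___
_X___
XX_X_
[6] X___X
X____
_XXX_
_X___
_X_X_
XXX_X
[7] X___X
X____
_XXX_
XX___
X__X_
_XX_X
[8] _X__X
_____
_XXX_
XX___
X__X_
_XX_X

12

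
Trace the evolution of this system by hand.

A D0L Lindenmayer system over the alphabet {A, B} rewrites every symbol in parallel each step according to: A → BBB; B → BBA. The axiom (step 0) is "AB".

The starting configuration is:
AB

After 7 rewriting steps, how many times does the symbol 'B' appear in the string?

3281

k=0  AB
k=1  BBBBBA
k=2  BBABBABBABBABBABBB
k=3  BBABBABBBBBABBABBBBBABBABBBBBABBABBBBBABBABBBBBABBABBA
k=4  BBABBABBBBBABBABBBBBABBABBABBABBABBBBBABBABBBBBABBABBABBAB…ABBABBABBABBBBBABBABBBBBABBABBABBABBABBBBBABBABBBBBABBABBB  (len 162)
k=5  BBABBABBBBBABBABBBBBABBABBABBABBABBBBBABBABBBBBABBABBABBAB…ABBABBABBABBBBBABBABBBBBABBABBABBABBABBBBBABBABBBBBABBABBA  (len 486)
k=6  BBABBABBBBBABBABBBBBABBABBABBABBABBBBBABBABBBBBABBABBABBAB…ABBABBABBABBBBBABBABBBBBABBABBABBABBABBBBBABBABBBBBABBABBB  (len 1458)
k=7  BBABBABBBBBABBABBBBBABBABBABBABBABBBBBABBABBBBBABBABBABBAB…ABBABBABBABBBBBABBABBBBBABBABBABBABBABBBBBABBABBBBBABBABBA  (len 4374)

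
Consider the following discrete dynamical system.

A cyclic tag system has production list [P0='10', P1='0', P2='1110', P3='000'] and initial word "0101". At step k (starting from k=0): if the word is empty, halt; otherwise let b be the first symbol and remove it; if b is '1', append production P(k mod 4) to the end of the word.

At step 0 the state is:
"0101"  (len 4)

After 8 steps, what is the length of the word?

t=0: "0101"  (len 4)
t=1: "101"  (len 3)
t=2: "010"  (len 3)
t=3: "10"  (len 2)
t=4: "0000"  (len 4)
t=5: "000"  (len 3)
t=6: "00"  (len 2)
t=7: "0"  (len 1)
t=8: (halted — word empty)

0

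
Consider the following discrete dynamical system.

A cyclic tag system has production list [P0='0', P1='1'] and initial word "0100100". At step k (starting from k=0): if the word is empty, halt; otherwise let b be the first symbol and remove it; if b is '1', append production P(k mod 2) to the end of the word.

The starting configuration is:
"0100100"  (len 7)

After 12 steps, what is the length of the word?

0

gen 0: "0100100"  (len 7)
gen 1: "100100"  (len 6)
gen 2: "001001"  (len 6)
gen 3: "01001"  (len 5)
gen 4: "1001"  (len 4)
gen 5: "0010"  (len 4)
gen 6: "010"  (len 3)
gen 7: "10"  (len 2)
gen 8: "01"  (len 2)
gen 9: "1"  (len 1)
gen 10: "1"  (len 1)
gen 11: "0"  (len 1)
gen 12: (halted — word empty)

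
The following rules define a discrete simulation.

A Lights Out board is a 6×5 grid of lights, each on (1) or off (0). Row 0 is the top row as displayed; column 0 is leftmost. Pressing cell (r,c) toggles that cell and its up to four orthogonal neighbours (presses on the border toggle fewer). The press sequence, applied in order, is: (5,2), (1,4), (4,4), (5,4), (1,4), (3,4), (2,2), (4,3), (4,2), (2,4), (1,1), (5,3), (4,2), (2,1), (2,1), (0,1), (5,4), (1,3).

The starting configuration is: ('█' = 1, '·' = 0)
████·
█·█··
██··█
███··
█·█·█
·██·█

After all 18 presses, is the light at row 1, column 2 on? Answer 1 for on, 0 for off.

t=0: ████·
█·█··
██··█
███··
█·█·█
·██·█
t=1: ████·
█·█··
██··█
███··
█···█
···██
t=2: █████
█·███
██···
███··
█···█
···██
t=3: █████
█·███
██···
███·█
█··█·
···█·
t=4: █████
█·███
██···
███·█
█··██
····█
t=5: ████·
█·█··
██··█
███·█
█··██
····█
t=6: ████·
█·█··
██···
████·
█··█·
····█
t=7: ████·
█····
█·██·
██·█·
█··█·
····█
t=8: ████·
█····
█·██·
██···
█·█·█
···██
t=9: ████·
█····
█·██·
███··
██·██
··███
t=10: ████·
█···█
█·█·█
███·█
██·██
··███
t=11: █·██·
·██·█
███·█
███·█
██·██
··███
t=12: █·██·
·██·█
███·█
███·█
██··█
·····
t=13: █·██·
·██·█
███·█
██··█
█·███
··█··
t=14: █·██·
··█·█
····█
█···█
█·███
··█··
t=15: █·██·
·██·█
███·█
██··█
█·███
··█··
t=16: ·█·█·
··█·█
███·█
██··█
█·███
··█··
t=17: ·█·█·
··█·█
███·█
██··█
█·██·
··███
t=18: ·█···
···█·
█████
██··█
█·██·
··███

0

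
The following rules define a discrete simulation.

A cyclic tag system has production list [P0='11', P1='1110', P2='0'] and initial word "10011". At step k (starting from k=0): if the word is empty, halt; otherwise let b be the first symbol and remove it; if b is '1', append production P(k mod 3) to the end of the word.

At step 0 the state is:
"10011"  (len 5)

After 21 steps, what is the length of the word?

step 0: "10011"  (len 5)
step 1: "001111"  (len 6)
step 2: "01111"  (len 5)
step 3: "1111"  (len 4)
step 4: "11111"  (len 5)
step 5: "11111110"  (len 8)
step 6: "11111100"  (len 8)
step 7: "111110011"  (len 9)
step 8: "111100111110"  (len 12)
step 9: "111001111100"  (len 12)
step 10: "1100111110011"  (len 13)
step 11: "1001111100111110"  (len 16)
step 12: "0011111001111100"  (len 16)
step 13: "011111001111100"  (len 15)
step 14: "11111001111100"  (len 14)
step 15: "11110011111000"  (len 14)
step 16: "111001111100011"  (len 15)
step 17: "110011111000111110"  (len 18)
step 18: "100111110001111100"  (len 18)
step 19: "0011111000111110011"  (len 19)
step 20: "011111000111110011"  (len 18)
step 21: "11111000111110011"  (len 17)

17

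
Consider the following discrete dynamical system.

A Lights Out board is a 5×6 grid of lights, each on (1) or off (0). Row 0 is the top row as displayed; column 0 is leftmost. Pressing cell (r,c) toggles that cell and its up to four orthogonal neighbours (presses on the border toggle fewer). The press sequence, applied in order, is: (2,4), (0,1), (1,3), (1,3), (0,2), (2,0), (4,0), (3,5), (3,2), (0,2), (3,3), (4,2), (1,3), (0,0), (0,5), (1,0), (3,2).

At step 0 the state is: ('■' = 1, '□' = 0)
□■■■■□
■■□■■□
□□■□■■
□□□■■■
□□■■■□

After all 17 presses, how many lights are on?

gen 0: □■■■■□
■■□■■□
□□■□■■
□□□■■■
□□■■■□
gen 1: □■■■■□
■■□■□□
□□■■□□
□□□■□■
□□■■■□
gen 2: ■□□■■□
■□□■□□
□□■■□□
□□□■□■
□□■■■□
gen 3: ■□□□■□
■□■□■□
□□■□□□
□□□■□■
□□■■■□
gen 4: ■□□■■□
■□□■□□
□□■■□□
□□□■□■
□□■■■□
gen 5: ■■■□■□
■□■■□□
□□■■□□
□□□■□■
□□■■■□
gen 6: ■■■□■□
□□■■□□
■■■■□□
■□□■□■
□□■■■□
gen 7: ■■■□■□
□□■■□□
■■■■□□
□□□■□■
■■■■■□
gen 8: ■■■□■□
□□■■□□
■■■■□■
□□□■■□
■■■■■■
gen 9: ■■■□■□
□□■■□□
■■□■□■
□■■□■□
■■□■■■
gen 10: ■□□■■□
□□□■□□
■■□■□■
□■■□■□
■■□■■■
gen 11: ■□□■■□
□□□■□□
■■□□□■
□■□■□□
■■□□■■
gen 12: ■□□■■□
□□□■□□
■■□□□■
□■■■□□
■□■■■■
gen 13: ■□□□■□
□□■□■□
■■□■□■
□■■■□□
■□■■■■
gen 14: □■□□■□
■□■□■□
■■□■□■
□■■■□□
■□■■■■
gen 15: □■□□□■
■□■□■■
■■□■□■
□■■■□□
■□■■■■
gen 16: ■■□□□■
□■■□■■
□■□■□■
□■■■□□
■□■■■■
gen 17: ■■□□□■
□■■□■■
□■■■□■
□□□□□□
■□□■■■

15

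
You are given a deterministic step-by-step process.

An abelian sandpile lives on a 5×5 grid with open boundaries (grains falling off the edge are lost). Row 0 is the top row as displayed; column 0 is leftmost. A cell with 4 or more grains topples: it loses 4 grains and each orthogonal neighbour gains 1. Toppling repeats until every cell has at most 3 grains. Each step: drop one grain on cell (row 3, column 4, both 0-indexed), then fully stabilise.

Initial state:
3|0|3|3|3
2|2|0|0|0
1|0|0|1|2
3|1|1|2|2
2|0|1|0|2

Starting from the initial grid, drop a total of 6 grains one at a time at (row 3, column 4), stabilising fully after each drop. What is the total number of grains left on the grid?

35

k=0  3|0|3|3|3
2|2|0|0|0
1|0|0|1|2
3|1|1|2|2
2|0|1|0|2
k=1  3|0|3|3|3
2|2|0|0|0
1|0|0|1|2
3|1|1|2|3
2|0|1|0|2
k=2  3|0|3|3|3
2|2|0|0|0
1|0|0|1|3
3|1|1|3|0
2|0|1|0|3
k=3  3|0|3|3|3
2|2|0|0|0
1|0|0|1|3
3|1|1|3|1
2|0|1|0|3
k=4  3|0|3|3|3
2|2|0|0|0
1|0|0|1|3
3|1|1|3|2
2|0|1|0|3
k=5  3|0|3|3|3
2|2|0|0|0
1|0|0|1|3
3|1|1|3|3
2|0|1|0|3
k=6  3|0|3|3|3
2|2|0|0|1
1|0|0|3|0
3|1|2|0|3
2|0|1|2|0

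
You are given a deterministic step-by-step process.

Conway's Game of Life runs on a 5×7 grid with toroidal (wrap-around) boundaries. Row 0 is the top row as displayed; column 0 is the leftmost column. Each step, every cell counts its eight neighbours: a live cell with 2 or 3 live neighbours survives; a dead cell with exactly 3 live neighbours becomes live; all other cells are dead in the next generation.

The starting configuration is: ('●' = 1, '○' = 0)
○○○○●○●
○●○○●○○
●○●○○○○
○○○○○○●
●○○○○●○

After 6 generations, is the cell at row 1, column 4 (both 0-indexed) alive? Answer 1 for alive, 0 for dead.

step 0: ○○○○●○●
○●○○●○○
●○●○○○○
○○○○○○●
●○○○○●○
step 1: ●○○○●○●
●●○●○●○
●●○○○○○
●●○○○○●
●○○○○●○
step 2: ○○○○●○○
○○●○●●○
○○○○○○○
○○○○○○○
○○○○○●○
step 3: ○○○●●○○
○○○●●●○
○○○○○○○
○○○○○○○
○○○○○○○
step 4: ○○○●○●○
○○○●○●○
○○○○●○○
○○○○○○○
○○○○○○○
step 5: ○○○○○○○
○○○●○●○
○○○○●○○
○○○○○○○
○○○○○○○
step 6: ○○○○○○○
○○○○●○○
○○○○●○○
○○○○○○○
○○○○○○○

1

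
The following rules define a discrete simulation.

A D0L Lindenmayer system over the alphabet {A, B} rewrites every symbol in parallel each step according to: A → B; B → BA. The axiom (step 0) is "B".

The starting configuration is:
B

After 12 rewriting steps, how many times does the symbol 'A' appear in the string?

144

k=0  B
k=1  BA
k=2  BAB
k=3  BABBA
k=4  BABBABAB
k=5  BABBABABBABBA
k=6  BABBABABBABBABABBABAB
k=7  BABBABABBABBABABBABABBABBABABBABBA
k=8  BABBABABBABBABABBABABBABBABABBABBABABBABABBABBABABBABAB
k=9  BABBABABBABBABABBABABBABBABABBABBABABBABABBABBABABBABABBABBABABBABBABABBABABBABBABABBABBA
k=10  BABBABABBABBABABBABABBABBABABBABBABABBABABBABBABABBABABBAB…BBABABBABABBABBABABBABABBABBABABBABBABABBABABBABBABABBABAB  (len 144)
k=11  BABBABABBABBABABBABABBABBABABBABBABABBABABBABBABABBABABBAB…BBABABBABABBABBABABBABABBABBABABBABBABABBABABBABBABABBABBA  (len 233)
k=12  BABBABABBABBABABBABABBABBABABBABBABABBABABBABBABABBABABBAB…BBABABBABABBABBABABBABABBABBABABBABBABABBABABBABBABABBABAB  (len 377)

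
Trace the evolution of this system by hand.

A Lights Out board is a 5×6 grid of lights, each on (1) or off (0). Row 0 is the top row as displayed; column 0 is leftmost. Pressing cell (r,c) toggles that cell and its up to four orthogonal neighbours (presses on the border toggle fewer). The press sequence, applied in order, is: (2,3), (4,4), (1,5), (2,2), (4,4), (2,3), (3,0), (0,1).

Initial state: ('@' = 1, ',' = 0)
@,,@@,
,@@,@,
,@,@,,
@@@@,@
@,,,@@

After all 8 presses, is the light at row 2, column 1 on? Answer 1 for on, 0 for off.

t=0: @,,@@,
,@@,@,
,@,@,,
@@@@,@
@,,,@@
t=1: @,,@@,
,@@@@,
,@@,@,
@@@,,@
@,,,@@
t=2: @,,@@,
,@@@@,
,@@,@,
@@@,@@
@,,@,,
t=3: @,,@@@
,@@@,@
,@@,@@
@@@,@@
@,,@,,
t=4: @,,@@@
,@,@,@
,,,@@@
@@,,@@
@,,@,,
t=5: @,,@@@
,@,@,@
,,,@@@
@@,,,@
@,,,@@
t=6: @,,@@@
,@,,,@
,,@,,@
@@,@,@
@,,,@@
t=7: @,,@@@
,@,,,@
@,@,,@
,,,@,@
,,,,@@
t=8: ,@@@@@
,,,,,@
@,@,,@
,,,@,@
,,,,@@

0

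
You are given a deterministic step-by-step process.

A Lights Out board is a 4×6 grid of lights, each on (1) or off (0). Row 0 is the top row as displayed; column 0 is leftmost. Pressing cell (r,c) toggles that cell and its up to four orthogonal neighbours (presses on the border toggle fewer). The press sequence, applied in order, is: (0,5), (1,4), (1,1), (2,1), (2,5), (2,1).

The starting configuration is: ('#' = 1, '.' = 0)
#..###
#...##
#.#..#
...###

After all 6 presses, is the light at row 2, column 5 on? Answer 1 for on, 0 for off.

k=0  #..###
#...##
#.#..#
...###
k=1  #..#..
#...#.
#.#..#
...###
k=2  #..##.
#..#.#
#.#.##
...###
k=3  ##.##.
.###.#
###.##
...###
k=4  ##.##.
..##.#
....##
.#.###
k=5  ##.##.
..##..
......
.#.##.
k=6  ##.##.
.###..
###...
...##.

0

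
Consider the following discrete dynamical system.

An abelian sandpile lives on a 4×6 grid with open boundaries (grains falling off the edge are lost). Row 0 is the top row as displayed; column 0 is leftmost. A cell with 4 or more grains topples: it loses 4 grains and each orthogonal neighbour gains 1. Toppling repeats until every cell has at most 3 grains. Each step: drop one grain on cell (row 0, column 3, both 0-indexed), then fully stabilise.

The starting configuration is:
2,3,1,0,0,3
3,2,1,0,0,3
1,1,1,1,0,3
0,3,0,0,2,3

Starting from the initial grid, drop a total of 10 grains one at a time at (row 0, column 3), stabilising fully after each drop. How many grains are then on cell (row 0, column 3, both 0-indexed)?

t=0: 2,3,1,0,0,3
3,2,1,0,0,3
1,1,1,1,0,3
0,3,0,0,2,3
t=1: 2,3,1,1,0,3
3,2,1,0,0,3
1,1,1,1,0,3
0,3,0,0,2,3
t=2: 2,3,1,2,0,3
3,2,1,0,0,3
1,1,1,1,0,3
0,3,0,0,2,3
t=3: 2,3,1,3,0,3
3,2,1,0,0,3
1,1,1,1,0,3
0,3,0,0,2,3
t=4: 2,3,2,0,1,3
3,2,1,1,0,3
1,1,1,1,0,3
0,3,0,0,2,3
t=5: 2,3,2,1,1,3
3,2,1,1,0,3
1,1,1,1,0,3
0,3,0,0,2,3
t=6: 2,3,2,2,1,3
3,2,1,1,0,3
1,1,1,1,0,3
0,3,0,0,2,3
t=7: 2,3,2,3,1,3
3,2,1,1,0,3
1,1,1,1,0,3
0,3,0,0,2,3
t=8: 2,3,3,0,2,3
3,2,1,2,0,3
1,1,1,1,0,3
0,3,0,0,2,3
t=9: 2,3,3,1,2,3
3,2,1,2,0,3
1,1,1,1,0,3
0,3,0,0,2,3
t=10: 2,3,3,2,2,3
3,2,1,2,0,3
1,1,1,1,0,3
0,3,0,0,2,3

2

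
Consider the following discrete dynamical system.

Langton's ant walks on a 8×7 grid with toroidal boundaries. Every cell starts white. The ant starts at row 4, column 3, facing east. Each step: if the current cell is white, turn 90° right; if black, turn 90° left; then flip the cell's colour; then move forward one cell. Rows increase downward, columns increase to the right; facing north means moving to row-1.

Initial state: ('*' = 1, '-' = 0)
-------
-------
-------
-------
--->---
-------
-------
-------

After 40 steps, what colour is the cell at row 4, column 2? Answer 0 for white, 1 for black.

step 0: -------
-------
-------
-------
--->---
-------
-------
-------
step 1: -------
-------
-------
-------
---*---
---v---
-------
-------
step 2: -------
-------
-------
-------
---*---
--<*---
-------
-------
step 3: -------
-------
-------
-------
--^*---
--**---
-------
-------
step 4: -------
-------
-------
-------
--*>---
--**---
-------
-------
step 5: -------
-------
-------
---^---
--*----
--**---
-------
-------
step 6: -------
-------
-------
---*>--
--*----
--**---
-------
-------
step 7: -------
-------
-------
---**--
--*-v--
--**---
-------
-------
step 8: -------
-------
-------
---**--
--*<*--
--**---
-------
-------
step 9: -------
-------
-------
---^*--
--***--
--**---
-------
-------
step 10: -------
-------
-------
--<-*--
--***--
--**---
-------
-------
step 11: -------
-------
--^----
--*-*--
--***--
--**---
-------
-------
step 12: -------
-------
--*>---
--*-*--
--***--
--**---
-------
-------
step 13: -------
-------
--**---
--*v*--
--***--
--**---
-------
-------
step 14: -------
-------
--**---
--<**--
--***--
--**---
-------
-------
step 15: -------
-------
--**---
---**--
--v**--
--**---
-------
-------
step 16: -------
-------
--**---
---**--
--->*--
--**---
-------
-------
step 17: -------
-------
--**---
---^*--
----*--
--**---
-------
-------
step 18: -------
-------
--**---
--<-*--
----*--
--**---
-------
-------
step 19: -------
-------
--^*---
--*-*--
----*--
--**---
-------
-------
step 20: -------
-------
-<-*---
--*-*--
----*--
--**---
-------
-------
step 21: -------
-^-----
-*-*---
--*-*--
----*--
--**---
-------
-------
step 22: -------
-*>----
-*-*---
--*-*--
----*--
--**---
-------
-------
step 23: -------
-**----
-*v*---
--*-*--
----*--
--**---
-------
-------
step 24: -------
-**----
-<**---
--*-*--
----*--
--**---
-------
-------
step 25: -------
-**----
--**---
-v*-*--
----*--
--**---
-------
-------
step 26: -------
-**----
--**---
<**-*--
----*--
--**---
-------
-------
step 27: -------
-**----
^-**---
***-*--
----*--
--**---
-------
-------
step 28: -------
-**----
*>**---
***-*--
----*--
--**---
-------
-------
step 29: -------
-**----
****---
*v*-*--
----*--
--**---
-------
-------
step 30: -------
-**----
****---
*->-*--
----*--
--**---
-------
-------
step 31: -------
-**----
**^*---
*---*--
----*--
--**---
-------
-------
step 32: -------
-**----
*<-*---
*---*--
----*--
--**---
-------
-------
step 33: -------
-**----
*--*---
*v--*--
----*--
--**---
-------
-------
step 34: -------
-**----
*--*---
<*--*--
----*--
--**---
-------
-------
step 35: -------
-**----
*--*---
-*--*--
v---*--
--**---
-------
-------
step 36: -------
-**----
*--*---
-*--*--
*---*-<
--**---
-------
-------
step 37: -------
-**----
*--*---
-*--*-^
*---*-*
--**---
-------
-------
step 38: -------
-**----
*--*---
>*--*-*
*---*-*
--**---
-------
-------
step 39: -------
-**----
*--*---
**--*-*
v---*-*
--**---
-------
-------
step 40: -------
-**----
*--*---
**--*-*
->--*-*
--**---
-------
-------

0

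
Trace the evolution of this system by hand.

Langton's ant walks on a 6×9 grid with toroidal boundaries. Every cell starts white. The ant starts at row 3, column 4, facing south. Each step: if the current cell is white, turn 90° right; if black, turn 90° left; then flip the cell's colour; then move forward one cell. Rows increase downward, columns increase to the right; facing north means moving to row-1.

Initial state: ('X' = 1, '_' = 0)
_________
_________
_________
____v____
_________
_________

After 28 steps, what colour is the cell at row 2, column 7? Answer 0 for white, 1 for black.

step 0: _________
_________
_________
____v____
_________
_________
step 1: _________
_________
_________
___<X____
_________
_________
step 2: _________
_________
___^_____
___XX____
_________
_________
step 3: _________
_________
___X>____
___XX____
_________
_________
step 4: _________
_________
___XX____
___Xv____
_________
_________
step 5: _________
_________
___XX____
___X_>___
_________
_________
step 6: _________
_________
___XX____
___X_X___
_____v___
_________
step 7: _________
_________
___XX____
___X_X___
____<X___
_________
step 8: _________
_________
___XX____
___X^X___
____XX___
_________
step 9: _________
_________
___XX____
___XX>___
____XX___
_________
step 10: _________
_________
___XX^___
___XX____
____XX___
_________
step 11: _________
_________
___XXX>__
___XX____
____XX___
_________
step 12: _________
_________
___XXXX__
___XX_v__
____XX___
_________
step 13: _________
_________
___XXXX__
___XX<X__
____XX___
_________
step 14: _________
_________
___XX^X__
___XXXX__
____XX___
_________
step 15: _________
_________
___X<_X__
___XXXX__
____XX___
_________
step 16: _________
_________
___X__X__
___XvXX__
____XX___
_________
step 17: _________
_________
___X__X__
___X_>X__
____XX___
_________
step 18: _________
_________
___X_^X__
___X__X__
____XX___
_________
step 19: _________
_________
___X_X>__
___X__X__
____XX___
_________
step 20: _________
______^__
___X_X___
___X__X__
____XX___
_________
step 21: _________
______X>_
___X_X___
___X__X__
____XX___
_________
step 22: _________
______XX_
___X_X_v_
___X__X__
____XX___
_________
step 23: _________
______XX_
___X_X<X_
___X__X__
____XX___
_________
step 24: _________
______^X_
___X_XXX_
___X__X__
____XX___
_________
step 25: _________
_____<_X_
___X_XXX_
___X__X__
____XX___
_________
step 26: _____^___
_____X_X_
___X_XXX_
___X__X__
____XX___
_________
step 27: _____X>__
_____X_X_
___X_XXX_
___X__X__
____XX___
_________
step 28: _____XX__
_____XvX_
___X_XXX_
___X__X__
____XX___
_________

1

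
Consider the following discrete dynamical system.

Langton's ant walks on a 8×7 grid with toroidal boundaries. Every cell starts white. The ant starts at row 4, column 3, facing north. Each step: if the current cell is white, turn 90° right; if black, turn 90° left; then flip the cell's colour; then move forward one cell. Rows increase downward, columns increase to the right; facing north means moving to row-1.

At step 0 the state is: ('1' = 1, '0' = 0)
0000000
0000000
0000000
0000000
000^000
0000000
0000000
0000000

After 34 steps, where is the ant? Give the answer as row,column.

step 0: 0000000
0000000
0000000
0000000
000^000
0000000
0000000
0000000
step 1: 0000000
0000000
0000000
0000000
0001>00
0000000
0000000
0000000
step 2: 0000000
0000000
0000000
0000000
0001100
0000v00
0000000
0000000
step 3: 0000000
0000000
0000000
0000000
0001100
000<100
0000000
0000000
step 4: 0000000
0000000
0000000
0000000
000^100
0001100
0000000
0000000
step 5: 0000000
0000000
0000000
0000000
00<0100
0001100
0000000
0000000
step 6: 0000000
0000000
0000000
00^0000
0010100
0001100
0000000
0000000
step 7: 0000000
0000000
0000000
001>000
0010100
0001100
0000000
0000000
step 8: 0000000
0000000
0000000
0011000
001v100
0001100
0000000
0000000
step 9: 0000000
0000000
0000000
0011000
00<1100
0001100
0000000
0000000
step 10: 0000000
0000000
0000000
0011000
0001100
00v1100
0000000
0000000
step 11: 0000000
0000000
0000000
0011000
0001100
0<11100
0000000
0000000
step 12: 0000000
0000000
0000000
0011000
0^01100
0111100
0000000
0000000
step 13: 0000000
0000000
0000000
0011000
01>1100
0111100
0000000
0000000
step 14: 0000000
0000000
0000000
0011000
0111100
01v1100
0000000
0000000
step 15: 0000000
0000000
0000000
0011000
0111100
010>100
0000000
0000000
step 16: 0000000
0000000
0000000
0011000
011^100
0100100
0000000
0000000
step 17: 0000000
0000000
0000000
0011000
01<0100
0100100
0000000
0000000
step 18: 0000000
0000000
0000000
0011000
0100100
01v0100
0000000
0000000
step 19: 0000000
0000000
0000000
0011000
0100100
0<10100
0000000
0000000
step 20: 0000000
0000000
0000000
0011000
0100100
0010100
0v00000
0000000
step 21: 0000000
0000000
0000000
0011000
0100100
0010100
<100000
0000000
step 22: 0000000
0000000
0000000
0011000
0100100
^010100
1100000
0000000
step 23: 0000000
0000000
0000000
0011000
0100100
1>10100
1100000
0000000
step 24: 0000000
0000000
0000000
0011000
0100100
1110100
1v00000
0000000
step 25: 0000000
0000000
0000000
0011000
0100100
1110100
10>0000
0000000
step 26: 0000000
0000000
0000000
0011000
0100100
1110100
1010000
00v0000
step 27: 0000000
0000000
0000000
0011000
0100100
1110100
1010000
0<10000
step 28: 0000000
0000000
0000000
0011000
0100100
1110100
1^10000
0110000
step 29: 0000000
0000000
0000000
0011000
0100100
1110100
11>0000
0110000
step 30: 0000000
0000000
0000000
0011000
0100100
11^0100
1100000
0110000
step 31: 0000000
0000000
0000000
0011000
0100100
1<00100
1100000
0110000
step 32: 0000000
0000000
0000000
0011000
0100100
1000100
1v00000
0110000
step 33: 0000000
0000000
0000000
0011000
0100100
1000100
10>0000
0110000
step 34: 0000000
0000000
0000000
0011000
0100100
1000100
1010000
01v0000

7,2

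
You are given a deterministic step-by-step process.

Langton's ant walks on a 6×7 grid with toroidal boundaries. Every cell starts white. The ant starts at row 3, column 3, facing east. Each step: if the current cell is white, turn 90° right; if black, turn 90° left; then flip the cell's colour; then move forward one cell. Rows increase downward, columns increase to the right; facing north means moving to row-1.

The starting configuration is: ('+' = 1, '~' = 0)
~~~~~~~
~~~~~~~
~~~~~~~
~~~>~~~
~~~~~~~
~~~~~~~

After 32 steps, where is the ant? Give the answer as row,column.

t=0: ~~~~~~~
~~~~~~~
~~~~~~~
~~~>~~~
~~~~~~~
~~~~~~~
t=1: ~~~~~~~
~~~~~~~
~~~~~~~
~~~+~~~
~~~v~~~
~~~~~~~
t=2: ~~~~~~~
~~~~~~~
~~~~~~~
~~~+~~~
~~<+~~~
~~~~~~~
t=3: ~~~~~~~
~~~~~~~
~~~~~~~
~~^+~~~
~~++~~~
~~~~~~~
t=4: ~~~~~~~
~~~~~~~
~~~~~~~
~~+>~~~
~~++~~~
~~~~~~~
t=5: ~~~~~~~
~~~~~~~
~~~^~~~
~~+~~~~
~~++~~~
~~~~~~~
t=6: ~~~~~~~
~~~~~~~
~~~+>~~
~~+~~~~
~~++~~~
~~~~~~~
t=7: ~~~~~~~
~~~~~~~
~~~++~~
~~+~v~~
~~++~~~
~~~~~~~
t=8: ~~~~~~~
~~~~~~~
~~~++~~
~~+<+~~
~~++~~~
~~~~~~~
t=9: ~~~~~~~
~~~~~~~
~~~^+~~
~~+++~~
~~++~~~
~~~~~~~
t=10: ~~~~~~~
~~~~~~~
~~<~+~~
~~+++~~
~~++~~~
~~~~~~~
t=11: ~~~~~~~
~~^~~~~
~~+~+~~
~~+++~~
~~++~~~
~~~~~~~
t=12: ~~~~~~~
~~+>~~~
~~+~+~~
~~+++~~
~~++~~~
~~~~~~~
t=13: ~~~~~~~
~~++~~~
~~+v+~~
~~+++~~
~~++~~~
~~~~~~~
t=14: ~~~~~~~
~~++~~~
~~<++~~
~~+++~~
~~++~~~
~~~~~~~
t=15: ~~~~~~~
~~++~~~
~~~++~~
~~v++~~
~~++~~~
~~~~~~~
t=16: ~~~~~~~
~~++~~~
~~~++~~
~~~>+~~
~~++~~~
~~~~~~~
t=17: ~~~~~~~
~~++~~~
~~~^+~~
~~~~+~~
~~++~~~
~~~~~~~
t=18: ~~~~~~~
~~++~~~
~~<~+~~
~~~~+~~
~~++~~~
~~~~~~~
t=19: ~~~~~~~
~~^+~~~
~~+~+~~
~~~~+~~
~~++~~~
~~~~~~~
t=20: ~~~~~~~
~<~+~~~
~~+~+~~
~~~~+~~
~~++~~~
~~~~~~~
t=21: ~^~~~~~
~+~+~~~
~~+~+~~
~~~~+~~
~~++~~~
~~~~~~~
t=22: ~+>~~~~
~+~+~~~
~~+~+~~
~~~~+~~
~~++~~~
~~~~~~~
t=23: ~++~~~~
~+v+~~~
~~+~+~~
~~~~+~~
~~++~~~
~~~~~~~
t=24: ~++~~~~
~<++~~~
~~+~+~~
~~~~+~~
~~++~~~
~~~~~~~
t=25: ~++~~~~
~~++~~~
~v+~+~~
~~~~+~~
~~++~~~
~~~~~~~
t=26: ~++~~~~
~~++~~~
<++~+~~
~~~~+~~
~~++~~~
~~~~~~~
t=27: ~++~~~~
^~++~~~
+++~+~~
~~~~+~~
~~++~~~
~~~~~~~
t=28: ~++~~~~
+>++~~~
+++~+~~
~~~~+~~
~~++~~~
~~~~~~~
t=29: ~++~~~~
++++~~~
+v+~+~~
~~~~+~~
~~++~~~
~~~~~~~
t=30: ~++~~~~
++++~~~
+~>~+~~
~~~~+~~
~~++~~~
~~~~~~~
t=31: ~++~~~~
++^+~~~
+~~~+~~
~~~~+~~
~~++~~~
~~~~~~~
t=32: ~++~~~~
+<~+~~~
+~~~+~~
~~~~+~~
~~++~~~
~~~~~~~

1,1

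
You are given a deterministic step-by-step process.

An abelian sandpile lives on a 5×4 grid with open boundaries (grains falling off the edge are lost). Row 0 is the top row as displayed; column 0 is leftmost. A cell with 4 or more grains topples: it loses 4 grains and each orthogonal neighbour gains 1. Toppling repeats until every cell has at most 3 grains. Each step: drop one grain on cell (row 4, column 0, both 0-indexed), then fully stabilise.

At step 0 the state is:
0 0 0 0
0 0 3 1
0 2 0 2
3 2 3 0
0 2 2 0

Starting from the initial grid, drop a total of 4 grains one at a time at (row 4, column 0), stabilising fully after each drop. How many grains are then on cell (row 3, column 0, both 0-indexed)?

step 0: 0 0 0 0
0 0 3 1
0 2 0 2
3 2 3 0
0 2 2 0
step 1: 0 0 0 0
0 0 3 1
0 2 0 2
3 2 3 0
1 2 2 0
step 2: 0 0 0 0
0 0 3 1
0 2 0 2
3 2 3 0
2 2 2 0
step 3: 0 0 0 0
0 0 3 1
0 2 0 2
3 2 3 0
3 2 2 0
step 4: 0 0 0 0
0 0 3 1
1 2 0 2
0 3 3 0
1 3 2 0

0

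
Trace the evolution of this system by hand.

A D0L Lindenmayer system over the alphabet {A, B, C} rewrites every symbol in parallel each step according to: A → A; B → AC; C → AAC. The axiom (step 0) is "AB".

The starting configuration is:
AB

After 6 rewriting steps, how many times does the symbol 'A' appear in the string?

t=0: AB
t=1: AAC
t=2: AAAAC
t=3: AAAAAAC
t=4: AAAAAAAAC
t=5: AAAAAAAAAAC
t=6: AAAAAAAAAAAAC

12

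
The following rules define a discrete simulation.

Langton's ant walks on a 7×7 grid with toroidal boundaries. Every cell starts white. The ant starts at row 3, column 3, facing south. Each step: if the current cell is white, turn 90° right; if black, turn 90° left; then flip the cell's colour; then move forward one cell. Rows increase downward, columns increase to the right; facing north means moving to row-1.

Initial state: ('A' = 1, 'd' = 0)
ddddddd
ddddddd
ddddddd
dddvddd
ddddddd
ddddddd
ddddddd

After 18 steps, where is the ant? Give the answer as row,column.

2,4

gen 0: ddddddd
ddddddd
ddddddd
dddvddd
ddddddd
ddddddd
ddddddd
gen 1: ddddddd
ddddddd
ddddddd
dd<Addd
ddddddd
ddddddd
ddddddd
gen 2: ddddddd
ddddddd
dd^dddd
ddAAddd
ddddddd
ddddddd
ddddddd
gen 3: ddddddd
ddddddd
ddA>ddd
ddAAddd
ddddddd
ddddddd
ddddddd
gen 4: ddddddd
ddddddd
ddAAddd
ddAvddd
ddddddd
ddddddd
ddddddd
gen 5: ddddddd
ddddddd
ddAAddd
ddAd>dd
ddddddd
ddddddd
ddddddd
gen 6: ddddddd
ddddddd
ddAAddd
ddAdAdd
ddddvdd
ddddddd
ddddddd
gen 7: ddddddd
ddddddd
ddAAddd
ddAdAdd
ddd<Add
ddddddd
ddddddd
gen 8: ddddddd
ddddddd
ddAAddd
ddA^Add
dddAAdd
ddddddd
ddddddd
gen 9: ddddddd
ddddddd
ddAAddd
ddAA>dd
dddAAdd
ddddddd
ddddddd
gen 10: ddddddd
ddddddd
ddAA^dd
ddAAddd
dddAAdd
ddddddd
ddddddd
gen 11: ddddddd
ddddddd
ddAAA>d
ddAAddd
dddAAdd
ddddddd
ddddddd
gen 12: ddddddd
ddddddd
ddAAAAd
ddAAdvd
dddAAdd
ddddddd
ddddddd
gen 13: ddddddd
ddddddd
ddAAAAd
ddAA<Ad
dddAAdd
ddddddd
ddddddd
gen 14: ddddddd
ddddddd
ddAA^Ad
ddAAAAd
dddAAdd
ddddddd
ddddddd
gen 15: ddddddd
ddddddd
ddA<dAd
ddAAAAd
dddAAdd
ddddddd
ddddddd
gen 16: ddddddd
ddddddd
ddAddAd
ddAvAAd
dddAAdd
ddddddd
ddddddd
gen 17: ddddddd
ddddddd
ddAddAd
ddAd>Ad
dddAAdd
ddddddd
ddddddd
gen 18: ddddddd
ddddddd
ddAd^Ad
ddAddAd
dddAAdd
ddddddd
ddddddd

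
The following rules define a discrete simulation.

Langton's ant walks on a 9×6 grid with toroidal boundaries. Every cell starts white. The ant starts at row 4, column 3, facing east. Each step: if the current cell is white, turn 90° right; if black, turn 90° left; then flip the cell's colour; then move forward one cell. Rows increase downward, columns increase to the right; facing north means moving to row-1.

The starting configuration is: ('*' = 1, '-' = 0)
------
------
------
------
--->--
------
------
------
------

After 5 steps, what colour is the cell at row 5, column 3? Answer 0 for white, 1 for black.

1

gen 0: ------
------
------
------
--->--
------
------
------
------
gen 1: ------
------
------
------
---*--
---v--
------
------
------
gen 2: ------
------
------
------
---*--
--<*--
------
------
------
gen 3: ------
------
------
------
--^*--
--**--
------
------
------
gen 4: ------
------
------
------
--*>--
--**--
------
------
------
gen 5: ------
------
------
---^--
--*---
--**--
------
------
------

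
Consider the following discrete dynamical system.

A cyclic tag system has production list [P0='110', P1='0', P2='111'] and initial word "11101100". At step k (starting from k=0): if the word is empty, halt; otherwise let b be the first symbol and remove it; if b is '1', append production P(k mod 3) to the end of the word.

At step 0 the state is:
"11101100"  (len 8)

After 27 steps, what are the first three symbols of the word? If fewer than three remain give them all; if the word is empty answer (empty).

0) "11101100"  (len 8)
1) "1101100110"  (len 10)
2) "1011001100"  (len 10)
3) "011001100111"  (len 12)
4) "11001100111"  (len 11)
5) "10011001110"  (len 11)
6) "0011001110111"  (len 13)
7) "011001110111"  (len 12)
8) "11001110111"  (len 11)
9) "1001110111111"  (len 13)
10) "001110111111110"  (len 15)
11) "01110111111110"  (len 14)
12) "1110111111110"  (len 13)
13) "110111111110110"  (len 15)
14) "101111111101100"  (len 15)
15) "01111111101100111"  (len 17)
16) "1111111101100111"  (len 16)
17) "1111111011001110"  (len 16)
18) "111111011001110111"  (len 18)
19) "11111011001110111110"  (len 20)
20) "11110110011101111100"  (len 20)
21) "1110110011101111100111"  (len 22)
22) "110110011101111100111110"  (len 24)
23) "101100111011111001111100"  (len 24)
24) "01100111011111001111100111"  (len 26)
25) "1100111011111001111100111"  (len 25)
26) "1001110111110011111001110"  (len 25)
27) "001110111110011111001110111"  (len 27)

001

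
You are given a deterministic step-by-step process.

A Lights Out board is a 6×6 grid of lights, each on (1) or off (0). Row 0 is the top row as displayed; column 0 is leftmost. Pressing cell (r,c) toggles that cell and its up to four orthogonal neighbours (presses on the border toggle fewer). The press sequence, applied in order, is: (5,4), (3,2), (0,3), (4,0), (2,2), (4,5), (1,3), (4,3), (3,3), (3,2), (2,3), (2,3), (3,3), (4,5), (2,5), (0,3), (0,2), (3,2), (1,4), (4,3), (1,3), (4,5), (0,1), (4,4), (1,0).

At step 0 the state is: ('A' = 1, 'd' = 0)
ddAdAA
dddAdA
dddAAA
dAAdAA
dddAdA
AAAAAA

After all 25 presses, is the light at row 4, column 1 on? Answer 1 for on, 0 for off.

0) ddAdAA
dddAdA
dddAAA
dAAdAA
dddAdA
AAAAAA
1) ddAdAA
dddAdA
dddAAA
dAAdAA
dddAAA
AAAddd
2) ddAdAA
dddAdA
ddAAAA
dddAAA
ddAAAA
AAAddd
3) dddAdA
dddddA
ddAAAA
dddAAA
ddAAAA
AAAddd
4) dddAdA
dddddA
ddAAAA
AddAAA
AAAAAA
dAAddd
5) dddAdA
ddAddA
dAddAA
AdAAAA
AAAAAA
dAAddd
6) dddAdA
ddAddA
dAddAA
AdAAAd
AAAAdd
dAAddA
7) dddddA
dddAAA
dAdAAA
AdAAAd
AAAAdd
dAAddA
8) dddddA
dddAAA
dAdAAA
AdAdAd
AAddAd
dAAAdA
9) dddddA
dddAAA
dAddAA
AddAdd
AAdAAd
dAAAdA
10) dddddA
dddAAA
dAAdAA
AAAddd
AAAAAd
dAAAdA
11) dddddA
ddddAA
dAdAdA
AAAAdd
AAAAAd
dAAAdA
12) dddddA
dddAAA
dAAdAA
AAAddd
AAAAAd
dAAAdA
13) dddddA
dddAAA
dAAAAA
AAdAAd
AAAdAd
dAAAdA
14) dddddA
dddAAA
dAAAAA
AAdAAA
AAAddA
dAAAdd
15) dddddA
dddAAd
dAAAdd
AAdAAd
AAAddA
dAAAdd
16) ddAAAA
ddddAd
dAAAdd
AAdAAd
AAAddA
dAAAdd
17) dAddAA
ddAdAd
dAAAdd
AAdAAd
AAAddA
dAAAdd
18) dAddAA
ddAdAd
dAdAdd
AdAdAd
AAdddA
dAAAdd
19) dAdddA
ddAAdA
dAdAAd
AdAdAd
AAdddA
dAAAdd
20) dAdddA
ddAAdA
dAdAAd
AdAAAd
AAAAAA
dAAddd
21) dAdAdA
ddddAA
dAddAd
AdAAAd
AAAAAA
dAAddd
22) dAdAdA
ddddAA
dAddAd
AdAAAA
AAAAdd
dAAddA
23) AdAAdA
dAddAA
dAddAd
AdAAAA
AAAAdd
dAAddA
24) AdAAdA
dAddAA
dAddAd
AdAAdA
AAAdAA
dAAdAA
25) ddAAdA
AdddAA
AAddAd
AdAAdA
AAAdAA
dAAdAA

1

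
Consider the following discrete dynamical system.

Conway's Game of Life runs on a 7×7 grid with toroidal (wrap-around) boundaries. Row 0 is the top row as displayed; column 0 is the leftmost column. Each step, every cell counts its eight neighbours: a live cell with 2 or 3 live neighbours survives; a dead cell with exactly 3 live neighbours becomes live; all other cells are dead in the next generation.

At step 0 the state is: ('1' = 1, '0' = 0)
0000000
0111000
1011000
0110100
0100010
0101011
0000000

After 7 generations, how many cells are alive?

[0] 0000000
0111000
1011000
0110100
0100010
0101011
0000000
[1] 0010000
0101000
1000100
1000100
0101011
1010111
0000000
[2] 0010000
0111000
1101100
1101100
0111000
1111100
0101011
[3] 1000100
1000100
0000000
0000000
0000000
0000011
0000011
[4] 1000100
0000000
0000000
0000000
0000000
0000011
1000100
[5] 0000000
0000000
0000000
0000000
0000000
0000011
1000100
[6] 0000000
0000000
0000000
0000000
0000000
0000011
0000011
[7] 0000000
0000000
0000000
0000000
0000000
0000011
0000011

4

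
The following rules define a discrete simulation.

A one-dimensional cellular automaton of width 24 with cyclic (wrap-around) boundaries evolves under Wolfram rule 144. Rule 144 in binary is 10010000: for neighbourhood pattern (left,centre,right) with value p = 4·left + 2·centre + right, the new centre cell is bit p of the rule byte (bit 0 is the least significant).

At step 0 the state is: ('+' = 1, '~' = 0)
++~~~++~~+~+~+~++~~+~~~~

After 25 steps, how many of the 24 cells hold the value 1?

0) ++~~~++~~+~+~+~++~~+~~~~
1) ~~+~~~~+~~~~~~~~~+~~+~~~
2) ~~~+~~~~+~~~~~~~~~+~~+~~
3) ~~~~+~~~~+~~~~~~~~~+~~+~
4) ~~~~~+~~~~+~~~~~~~~~+~~+
5) +~~~~~+~~~~+~~~~~~~~~+~~
6) ~+~~~~~+~~~~+~~~~~~~~~+~
7) ~~+~~~~~+~~~~+~~~~~~~~~+
8) +~~+~~~~~+~~~~+~~~~~~~~~
9) ~+~~+~~~~~+~~~~+~~~~~~~~
10) ~~+~~+~~~~~+~~~~+~~~~~~~
11) ~~~+~~+~~~~~+~~~~+~~~~~~
12) ~~~~+~~+~~~~~+~~~~+~~~~~
13) ~~~~~+~~+~~~~~+~~~~+~~~~
14) ~~~~~~+~~+~~~~~+~~~~+~~~
15) ~~~~~~~+~~+~~~~~+~~~~+~~
16) ~~~~~~~~+~~+~~~~~+~~~~+~
17) ~~~~~~~~~+~~+~~~~~+~~~~+
18) +~~~~~~~~~+~~+~~~~~+~~~~
19) ~+~~~~~~~~~+~~+~~~~~+~~~
20) ~~+~~~~~~~~~+~~+~~~~~+~~
21) ~~~+~~~~~~~~~+~~+~~~~~+~
22) ~~~~+~~~~~~~~~+~~+~~~~~+
23) +~~~~+~~~~~~~~~+~~+~~~~~
24) ~+~~~~+~~~~~~~~~+~~+~~~~
25) ~~+~~~~+~~~~~~~~~+~~+~~~

4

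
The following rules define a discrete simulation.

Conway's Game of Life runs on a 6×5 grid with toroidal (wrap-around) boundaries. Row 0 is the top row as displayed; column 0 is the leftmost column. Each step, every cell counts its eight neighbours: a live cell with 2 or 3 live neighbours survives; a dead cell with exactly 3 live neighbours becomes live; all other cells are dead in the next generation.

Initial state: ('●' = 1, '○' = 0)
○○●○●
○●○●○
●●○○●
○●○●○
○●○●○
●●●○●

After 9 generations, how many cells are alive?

4

k=0  ○○●○●
○●○●○
●●○○●
○●○●○
○●○●○
●●●○●
k=1  ○○○○●
○●○●○
○●○●●
○●○●○
○○○●○
○○○○●
k=2  ●○○●●
○○○●○
○●○●●
●○○●○
○○●●●
○○○●●
k=3  ●○●○○
○○○○○
●○○●○
●●○○○
●○●○○
○○○○○
k=4  ○○○○○
○●○○●
●●○○●
●○●○○
●○○○○
○○○○○
k=5  ○○○○○
○●○○●
○○●●●
○○○○○
○●○○○
○○○○○
k=6  ○○○○○
●○●○●
●○●●●
○○●●○
○○○○○
○○○○○
k=7  ○○○○○
●○●○○
●○○○○
○●●○○
○○○○○
○○○○○
k=8  ○○○○○
○●○○○
●○●○○
○●○○○
○○○○○
○○○○○
k=9  ○○○○○
○●○○○
●○●○○
○●○○○
○○○○○
○○○○○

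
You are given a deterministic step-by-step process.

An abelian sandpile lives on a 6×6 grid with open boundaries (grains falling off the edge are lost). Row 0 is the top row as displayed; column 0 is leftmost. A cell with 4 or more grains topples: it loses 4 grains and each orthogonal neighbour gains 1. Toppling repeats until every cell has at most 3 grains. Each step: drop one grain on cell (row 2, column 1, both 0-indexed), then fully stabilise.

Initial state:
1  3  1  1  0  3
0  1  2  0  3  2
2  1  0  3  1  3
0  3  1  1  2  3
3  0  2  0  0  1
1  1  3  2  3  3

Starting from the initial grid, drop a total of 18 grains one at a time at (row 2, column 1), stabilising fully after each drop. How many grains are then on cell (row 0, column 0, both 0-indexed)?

t=0: 1  3  1  1  0  3
0  1  2  0  3  2
2  1  0  3  1  3
0  3  1  1  2  3
3  0  2  0  0  1
1  1  3  2  3  3
t=1: 1  3  1  1  0  3
0  1  2  0  3  2
2  2  0  3  1  3
0  3  1  1  2  3
3  0  2  0  0  1
1  1  3  2  3  3
t=2: 1  3  1  1  0  3
0  1  2  0  3  2
2  3  0  3  1  3
0  3  1  1  2  3
3  0  2  0  0  1
1  1  3  2  3  3
t=3: 1  3  1  1  0  3
0  2  2  0  3  2
3  1  1  3  1  3
1  0  2  1  2  3
3  1  2  0  0  1
1  1  3  2  3  3
t=4: 1  3  1  1  0  3
0  2  2  0  3  2
3  2  1  3  1  3
1  0  2  1  2  3
3  1  2  0  0  1
1  1  3  2  3  3
t=5: 1  3  1  1  0  3
0  2  2  0  3  2
3  3  1  3  1  3
1  0  2  1  2  3
3  1  2  0  0  1
1  1  3  2  3  3
t=6: 1  3  1  1  0  3
1  3  2  0  3  2
0  1  2  3  1  3
2  1  2  1  2  3
3  1  2  0  0  1
1  1  3  2  3  3
t=7: 1  3  1  1  0  3
1  3  2  0  3  2
0  2  2  3  1  3
2  1  2  1  2  3
3  1  2  0  0  1
1  1  3  2  3  3
t=8: 1  3  1  1  0  3
1  3  2  0  3  2
0  3  2  3  1  3
2  1  2  1  2  3
3  1  2  0  0  1
1  1  3  2  3  3
t=9: 2  0  2  1  0  3
2  1  3  0  3  2
1  1  3  3  1  3
2  2  2  1  2  3
3  1  2  0  0  1
1  1  3  2  3  3
t=10: 2  0  2  1  0  3
2  1  3  0  3  2
1  2  3  3  1  3
2  2  2  1  2  3
3  1  2  0  0  1
1  1  3  2  3  3
t=11: 2  0  2  1  0  3
2  1  3  0  3  2
1  3  3  3  1  3
2  2  2  1  2  3
3  1  2  0  0  1
1  1  3  2  3  3
t=12: 2  0  3  1  0  3
2  3  0  2  3  2
2  1  2  0  2  3
2  3  3  2  2  3
3  1  2  0  0  1
1  1  3  2  3  3
t=13: 2  0  3  1  0  3
2  3  0  2  3  2
2  2  2  0  2  3
2  3  3  2  2  3
3  1  2  0  0  1
1  1  3  2  3  3
t=14: 2  0  3  1  0  3
2  3  0  2  3  2
2  3  2  0  2  3
2  3  3  2  2  3
3  1  2  0  0  1
1  1  3  2  3  3
t=15: 2  1  3  1  0  3
3  0  2  2  3  2
3  3  0  1  2  3
3  1  1  3  2  3
3  2  3  0  0  1
1  1  3  2  3  3
t=16: 3  1  3  1  0  3
0  2  2  2  3  2
2  1  1  1  2  3
1  3  1  3  2  3
0  3  3  0  0  1
2  1  3  2  3  3
t=17: 3  1  3  1  0  3
0  2  2  2  3  2
2  2  1  1  2  3
1  3  1  3  2  3
0  3  3  0  0  1
2  1  3  2  3  3
t=18: 3  1  3  1  0  3
0  2  2  2  3  2
2  3  1  1  2  3
1  3  1  3  2  3
0  3  3  0  0  1
2  1  3  2  3  3

3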